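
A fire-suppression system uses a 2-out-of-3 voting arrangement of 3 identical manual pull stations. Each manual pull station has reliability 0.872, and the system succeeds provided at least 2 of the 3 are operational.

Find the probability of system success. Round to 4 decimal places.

R = Σ_{i=2}^{3} C(3,i) p^i (1−p)^{3−i} with p = 0.872
C(3,2)·0.872^2·0.128^1 = 0.291987
C(3,3)·0.872^3·0.128^0 = 0.663055
Sum = 0.9550

0.9550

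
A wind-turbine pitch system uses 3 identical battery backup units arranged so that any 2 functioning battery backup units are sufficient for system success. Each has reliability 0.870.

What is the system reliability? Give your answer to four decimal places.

R = Σ_{i=2}^{3} C(3,i) p^i (1−p)^{3−i} with p = 0.870
C(3,2)·0.870^2·0.130^1 = 0.295191
C(3,3)·0.870^3·0.130^0 = 0.658503
Sum = 0.9537

0.9537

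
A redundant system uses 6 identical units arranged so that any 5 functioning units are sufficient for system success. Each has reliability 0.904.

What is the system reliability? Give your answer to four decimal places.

0.8935

R = Σ_{i=5}^{6} C(6,i) p^i (1−p)^{6−i} with p = 0.904
C(6,5)·0.904^5·0.096^1 = 0.347748
C(6,6)·0.904^6·0.096^0 = 0.545771
Sum = 0.8935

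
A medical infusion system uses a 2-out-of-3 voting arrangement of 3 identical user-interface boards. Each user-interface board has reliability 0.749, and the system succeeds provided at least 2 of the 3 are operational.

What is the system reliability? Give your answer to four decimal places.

R = Σ_{i=2}^{3} C(3,i) p^i (1−p)^{3−i} with p = 0.749
C(3,2)·0.749^2·0.251^1 = 0.422434
C(3,3)·0.749^3·0.251^0 = 0.420190
Sum = 0.8426

0.8426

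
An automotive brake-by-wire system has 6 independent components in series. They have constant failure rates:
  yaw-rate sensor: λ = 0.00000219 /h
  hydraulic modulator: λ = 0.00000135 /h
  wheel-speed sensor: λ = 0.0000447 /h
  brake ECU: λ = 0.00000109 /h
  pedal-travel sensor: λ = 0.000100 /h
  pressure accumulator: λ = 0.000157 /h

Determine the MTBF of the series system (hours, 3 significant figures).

Series of exponential components: λ_sys = Σ λ_i
λ_sys = 0.00000219 + 0.00000135 + 0.0000447 + 0.00000109 + 0.000100 + 0.000157 = 3.0633e-04 /h
MTBF = 1 / λ_sys = 3260 h

3260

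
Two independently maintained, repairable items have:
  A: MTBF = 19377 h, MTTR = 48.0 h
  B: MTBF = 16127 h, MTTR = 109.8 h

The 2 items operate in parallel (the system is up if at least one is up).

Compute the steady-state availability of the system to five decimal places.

0.99998

A(A) = MTBF/(MTBF+MTTR) = 19377/(19377+48.0) = 0.997529
A(B) = MTBF/(MTBF+MTTR) = 16127/(16127+109.8) = 0.993238
Parallel availability: 1 − (1 − 0.997529)(1 − 0.993238) = 0.99998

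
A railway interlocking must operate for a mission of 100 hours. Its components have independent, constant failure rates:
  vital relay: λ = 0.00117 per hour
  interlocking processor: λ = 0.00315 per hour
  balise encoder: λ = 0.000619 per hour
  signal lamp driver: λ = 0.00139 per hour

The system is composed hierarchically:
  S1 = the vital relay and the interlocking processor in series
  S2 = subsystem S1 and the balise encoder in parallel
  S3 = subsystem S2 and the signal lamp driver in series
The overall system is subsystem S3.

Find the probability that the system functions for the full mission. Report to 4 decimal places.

0.8519

R(vital relay) = exp(−0.00117 × 100) = 0.889585
R(interlocking processor) = exp(−0.00315 × 100) = 0.729789
R(balise encoder) = exp(−0.000619 × 100) = 0.939977
R(signal lamp driver) = exp(−0.00139 × 100) = 0.870228
Series (vital relay and interlocking processor): 0.889585 × 0.729789 = 0.649209
Parallel ([0.649209] and balise encoder): 1 − (1 − 0.649209)(1 − 0.939977) = 0.978944
Series ([0.978944] and signal lamp driver): 0.978944 × 0.870228 = 0.8519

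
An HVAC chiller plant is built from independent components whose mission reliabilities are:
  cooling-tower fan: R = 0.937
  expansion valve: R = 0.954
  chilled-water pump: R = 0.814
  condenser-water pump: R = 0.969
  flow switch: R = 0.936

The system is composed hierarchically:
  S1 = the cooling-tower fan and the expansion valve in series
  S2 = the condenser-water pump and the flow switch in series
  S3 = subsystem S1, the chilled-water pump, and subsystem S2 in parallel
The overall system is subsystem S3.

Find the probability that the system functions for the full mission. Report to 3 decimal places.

0.998

Series (cooling-tower fan and expansion valve): 0.93700 × 0.95400 = 0.89390
Series (condenser-water pump and flow switch): 0.96900 × 0.93600 = 0.90698
Parallel ([0.89390], chilled-water pump, and [0.90698]): 1 − (1 − 0.89390)(1 − 0.81400)(1 − 0.90698) = 0.998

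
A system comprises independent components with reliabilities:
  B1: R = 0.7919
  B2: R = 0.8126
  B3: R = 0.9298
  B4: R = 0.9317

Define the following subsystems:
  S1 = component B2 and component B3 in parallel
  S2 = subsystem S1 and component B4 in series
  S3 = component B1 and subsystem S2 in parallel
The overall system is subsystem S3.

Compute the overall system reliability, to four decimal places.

Parallel (B2 and B3): 1 − (1 − 0.812600)(1 − 0.929800) = 0.986845
Series ([0.986845] and B4): 0.986845 × 0.931700 = 0.919443
Parallel (B1 and [0.919443]): 1 − (1 − 0.791900)(1 − 0.919443) = 0.9832

0.9832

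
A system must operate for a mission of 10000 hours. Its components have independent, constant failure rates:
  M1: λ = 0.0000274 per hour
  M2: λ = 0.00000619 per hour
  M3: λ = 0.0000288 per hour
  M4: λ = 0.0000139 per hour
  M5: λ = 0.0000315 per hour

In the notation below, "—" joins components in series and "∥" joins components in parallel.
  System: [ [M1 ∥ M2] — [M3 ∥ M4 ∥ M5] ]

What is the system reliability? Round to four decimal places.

0.9770

R(M1) = exp(−0.0000274 × 10000) = 0.760332
R(M2) = exp(−0.00000619 × 10000) = 0.939977
R(M3) = exp(−0.0000288 × 10000) = 0.749762
R(M4) = exp(−0.0000139 × 10000) = 0.870228
R(M5) = exp(−0.0000315 × 10000) = 0.729789
Parallel (M1 and M2): 1 − (1 − 0.760332)(1 − 0.939977) = 0.985614
Parallel (M3, M4, and M5): 1 − (1 − 0.749762)(1 − 0.870228)(1 − 0.729789) = 0.991225
Series ([0.985614] and [0.991225]): 0.985614 × 0.991225 = 0.9770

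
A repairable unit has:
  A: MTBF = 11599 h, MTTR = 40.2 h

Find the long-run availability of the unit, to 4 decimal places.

0.9965

A(A) = MTBF/(MTBF+MTTR) = 11599/(11599+40.2) = 0.9965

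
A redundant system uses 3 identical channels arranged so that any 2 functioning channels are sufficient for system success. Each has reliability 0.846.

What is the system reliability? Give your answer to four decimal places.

R = Σ_{i=2}^{3} C(3,i) p^i (1−p)^{3−i} with p = 0.846
C(3,2)·0.846^2·0.154^1 = 0.330661
C(3,3)·0.846^3·0.154^0 = 0.605496
Sum = 0.9362

0.9362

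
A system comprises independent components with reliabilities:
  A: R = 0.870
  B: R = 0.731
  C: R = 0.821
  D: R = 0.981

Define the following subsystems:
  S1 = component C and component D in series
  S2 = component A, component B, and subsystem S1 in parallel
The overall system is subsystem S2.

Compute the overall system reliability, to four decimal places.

Series (C and D): 0.821000 × 0.981000 = 0.805401
Parallel (A, B, and [0.805401]): 1 − (1 − 0.870000)(1 − 0.731000)(1 − 0.805401) = 0.9932

0.9932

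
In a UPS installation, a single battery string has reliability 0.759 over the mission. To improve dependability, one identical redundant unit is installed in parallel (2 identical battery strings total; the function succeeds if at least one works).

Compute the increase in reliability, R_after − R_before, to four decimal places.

R_before = 0.759
R_after = 1 − (1 − 0.759)^2 = 0.9419
ΔR = 0.9419 − 0.759 = 0.1829

0.1829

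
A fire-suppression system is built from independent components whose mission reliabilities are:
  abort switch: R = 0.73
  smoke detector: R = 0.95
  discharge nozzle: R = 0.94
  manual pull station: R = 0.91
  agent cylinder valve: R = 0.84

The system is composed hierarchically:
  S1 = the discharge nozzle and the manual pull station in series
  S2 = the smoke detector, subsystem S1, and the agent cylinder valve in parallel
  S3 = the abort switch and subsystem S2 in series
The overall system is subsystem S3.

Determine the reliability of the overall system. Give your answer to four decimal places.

0.7292

Series (discharge nozzle and manual pull station): 0.940000 × 0.910000 = 0.855400
Parallel (smoke detector, [0.855400], and agent cylinder valve): 1 − (1 − 0.950000)(1 − 0.855400)(1 − 0.840000) = 0.998843
Series (abort switch and [0.998843]): 0.730000 × 0.998843 = 0.7292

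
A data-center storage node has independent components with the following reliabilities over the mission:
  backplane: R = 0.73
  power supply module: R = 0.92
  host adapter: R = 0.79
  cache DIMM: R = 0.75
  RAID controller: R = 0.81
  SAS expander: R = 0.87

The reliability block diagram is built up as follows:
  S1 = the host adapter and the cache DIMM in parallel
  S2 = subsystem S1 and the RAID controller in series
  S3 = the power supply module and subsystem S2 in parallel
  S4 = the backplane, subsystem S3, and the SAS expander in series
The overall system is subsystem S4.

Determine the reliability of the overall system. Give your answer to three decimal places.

0.623

Parallel (host adapter and cache DIMM): 1 − (1 − 0.79000)(1 − 0.75000) = 0.94750
Series ([0.94750] and RAID controller): 0.94750 × 0.81000 = 0.76748
Parallel (power supply module and [0.76748]): 1 − (1 − 0.92000)(1 − 0.76748) = 0.98140
Series (backplane, [0.98140], and SAS expander): 0.73000 × 0.98140 × 0.87000 = 0.623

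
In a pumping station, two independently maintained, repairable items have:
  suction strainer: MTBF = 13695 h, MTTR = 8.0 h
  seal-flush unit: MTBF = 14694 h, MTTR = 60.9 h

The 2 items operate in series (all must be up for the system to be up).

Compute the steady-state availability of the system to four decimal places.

A(suction strainer) = MTBF/(MTBF+MTTR) = 13695/(13695+8.0) = 0.999416
A(seal-flush unit) = MTBF/(MTBF+MTTR) = 14694/(14694+60.9) = 0.995873
Series availability: 0.999416 × 0.995873 = 0.9953

0.9953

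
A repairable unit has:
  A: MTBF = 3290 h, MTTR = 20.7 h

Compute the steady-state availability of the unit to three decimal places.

0.994

A(A) = MTBF/(MTBF+MTTR) = 3290/(3290+20.7) = 0.994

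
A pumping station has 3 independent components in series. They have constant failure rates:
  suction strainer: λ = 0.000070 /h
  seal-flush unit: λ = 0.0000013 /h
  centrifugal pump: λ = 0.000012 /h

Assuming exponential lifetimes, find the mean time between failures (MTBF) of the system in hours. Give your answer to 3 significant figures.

12000

Series of exponential components: λ_sys = Σ λ_i
λ_sys = 0.000070 + 0.0000013 + 0.000012 = 8.3300e-05 /h
MTBF = 1 / λ_sys = 12000 h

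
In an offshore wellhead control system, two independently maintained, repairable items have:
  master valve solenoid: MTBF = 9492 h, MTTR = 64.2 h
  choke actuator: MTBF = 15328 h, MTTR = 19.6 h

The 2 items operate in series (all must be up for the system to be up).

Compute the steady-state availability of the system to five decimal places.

0.99201

A(master valve solenoid) = MTBF/(MTBF+MTTR) = 9492/(9492+64.2) = 0.993282
A(choke actuator) = MTBF/(MTBF+MTTR) = 15328/(15328+19.6) = 0.998723
Series availability: 0.993282 × 0.998723 = 0.99201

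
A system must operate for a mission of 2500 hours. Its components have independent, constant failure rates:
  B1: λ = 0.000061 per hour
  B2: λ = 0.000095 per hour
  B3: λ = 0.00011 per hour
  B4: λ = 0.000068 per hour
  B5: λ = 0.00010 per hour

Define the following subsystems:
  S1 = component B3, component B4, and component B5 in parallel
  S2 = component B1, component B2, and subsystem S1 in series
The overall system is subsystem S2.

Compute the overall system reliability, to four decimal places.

R(B1) = exp(−0.000061 × 2500) = 0.858559
R(B2) = exp(−0.000095 × 2500) = 0.788597
R(B3) = exp(−0.00011 × 2500) = 0.759572
R(B4) = exp(−0.000068 × 2500) = 0.843665
R(B5) = exp(−0.00010 × 2500) = 0.778801
Parallel (B3, B4, and B5): 1 − (1 − 0.759572)(1 − 0.843665)(1 − 0.778801) = 0.991686
Series (B1, B2, and [0.991686]): 0.858559 × 0.788597 × 0.991686 = 0.6714

0.6714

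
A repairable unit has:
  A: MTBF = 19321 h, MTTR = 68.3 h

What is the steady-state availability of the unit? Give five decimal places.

0.99648

A(A) = MTBF/(MTBF+MTTR) = 19321/(19321+68.3) = 0.99648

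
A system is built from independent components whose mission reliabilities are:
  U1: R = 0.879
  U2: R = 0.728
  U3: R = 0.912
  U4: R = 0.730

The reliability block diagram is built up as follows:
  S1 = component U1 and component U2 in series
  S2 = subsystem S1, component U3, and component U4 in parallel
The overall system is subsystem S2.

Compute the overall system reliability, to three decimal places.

Series (U1 and U2): 0.87900 × 0.72800 = 0.63991
Parallel ([0.63991], U3, and U4): 1 − (1 − 0.63991)(1 − 0.91200)(1 − 0.73000) = 0.991

0.991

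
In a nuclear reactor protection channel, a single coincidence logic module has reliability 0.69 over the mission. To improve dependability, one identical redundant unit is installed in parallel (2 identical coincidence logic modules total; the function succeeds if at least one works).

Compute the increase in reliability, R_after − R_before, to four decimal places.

0.2139

R_before = 0.69
R_after = 1 − (1 − 0.69)^2 = 0.9039
ΔR = 0.9039 − 0.69 = 0.2139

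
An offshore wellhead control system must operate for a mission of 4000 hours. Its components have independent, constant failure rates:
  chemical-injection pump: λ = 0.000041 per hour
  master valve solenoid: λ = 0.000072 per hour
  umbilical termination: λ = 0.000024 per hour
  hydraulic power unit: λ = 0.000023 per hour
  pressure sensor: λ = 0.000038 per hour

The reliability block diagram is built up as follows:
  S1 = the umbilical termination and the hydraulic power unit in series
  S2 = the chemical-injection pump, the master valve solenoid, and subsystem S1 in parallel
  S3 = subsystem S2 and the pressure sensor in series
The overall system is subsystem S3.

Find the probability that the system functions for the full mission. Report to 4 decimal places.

R(chemical-injection pump) = exp(−0.000041 × 4000) = 0.848742
R(master valve solenoid) = exp(−0.000072 × 4000) = 0.749762
R(umbilical termination) = exp(−0.000024 × 4000) = 0.908464
R(hydraulic power unit) = exp(−0.000023 × 4000) = 0.912105
R(pressure sensor) = exp(−0.000038 × 4000) = 0.858988
Series (umbilical termination and hydraulic power unit): 0.908464 × 0.912105 = 0.828615
Parallel (chemical-injection pump, master valve solenoid, and [0.828615]): 1 − (1 − 0.848742)(1 − 0.749762)(1 − 0.828615) = 0.993513
Series ([0.993513] and pressure sensor): 0.993513 × 0.858988 = 0.8534

0.8534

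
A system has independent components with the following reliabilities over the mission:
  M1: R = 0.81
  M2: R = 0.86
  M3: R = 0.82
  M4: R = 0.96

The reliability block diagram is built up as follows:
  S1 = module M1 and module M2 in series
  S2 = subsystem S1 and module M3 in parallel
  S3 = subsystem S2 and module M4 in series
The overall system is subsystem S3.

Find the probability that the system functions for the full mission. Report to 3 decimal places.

0.908

Series (M1 and M2): 0.81000 × 0.86000 = 0.69660
Parallel ([0.69660] and M3): 1 − (1 − 0.69660)(1 − 0.82000) = 0.94539
Series ([0.94539] and M4): 0.94539 × 0.96000 = 0.908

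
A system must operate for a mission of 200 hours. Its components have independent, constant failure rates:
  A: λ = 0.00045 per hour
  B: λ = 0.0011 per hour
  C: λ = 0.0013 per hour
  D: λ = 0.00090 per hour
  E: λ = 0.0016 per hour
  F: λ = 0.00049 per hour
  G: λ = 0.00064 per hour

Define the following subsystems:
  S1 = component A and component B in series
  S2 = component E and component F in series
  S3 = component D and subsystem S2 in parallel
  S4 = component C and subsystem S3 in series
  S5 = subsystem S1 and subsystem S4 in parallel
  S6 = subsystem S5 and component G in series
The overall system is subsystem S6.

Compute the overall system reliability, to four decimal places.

0.8160

R(A) = exp(−0.00045 × 200) = 0.913931
R(B) = exp(−0.0011 × 200) = 0.802519
R(C) = exp(−0.0013 × 200) = 0.771052
R(D) = exp(−0.00090 × 200) = 0.835270
R(E) = exp(−0.0016 × 200) = 0.726149
R(F) = exp(−0.00049 × 200) = 0.906649
R(G) = exp(−0.00064 × 200) = 0.879853
Series (A and B): 0.913931 × 0.802519 = 0.733447
Series (E and F): 0.726149 × 0.906649 = 0.658362
Parallel (D and [0.658362]): 1 − (1 − 0.835270)(1 − 0.658362) = 0.943722
Series (C and [0.943722]): 0.771052 × 0.943722 = 0.727659
Parallel ([0.733447] and [0.727659]): 1 − (1 − 0.733447)(1 − 0.727659) = 0.927407
Series ([0.927407] and G): 0.927407 × 0.879853 = 0.8160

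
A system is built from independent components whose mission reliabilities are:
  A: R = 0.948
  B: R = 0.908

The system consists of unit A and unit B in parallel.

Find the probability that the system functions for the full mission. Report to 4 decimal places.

0.9952

Parallel (A and B): 1 − (1 − 0.948000)(1 − 0.908000) = 0.9952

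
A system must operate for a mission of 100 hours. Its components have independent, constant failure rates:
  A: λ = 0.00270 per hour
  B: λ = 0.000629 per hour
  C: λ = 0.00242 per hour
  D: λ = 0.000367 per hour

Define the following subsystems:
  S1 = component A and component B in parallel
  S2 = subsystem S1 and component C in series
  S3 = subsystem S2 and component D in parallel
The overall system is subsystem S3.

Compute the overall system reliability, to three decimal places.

R(A) = exp(−0.00270 × 100) = 0.76338
R(B) = exp(−0.000629 × 100) = 0.93904
R(C) = exp(−0.00242 × 100) = 0.78506
R(D) = exp(−0.000367 × 100) = 0.96397
Parallel (A and B): 1 − (1 − 0.76338)(1 − 0.93904) = 0.98558
Series ([0.98558] and C): 0.98558 × 0.78506 = 0.77374
Parallel ([0.77374] and D): 1 − (1 − 0.77374)(1 − 0.96397) = 0.992

0.992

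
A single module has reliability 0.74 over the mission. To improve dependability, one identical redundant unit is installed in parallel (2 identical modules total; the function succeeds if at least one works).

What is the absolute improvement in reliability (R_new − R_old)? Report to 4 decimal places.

R_before = 0.74
R_after = 1 − (1 − 0.74)^2 = 0.9324
ΔR = 0.9324 − 0.74 = 0.1924

0.1924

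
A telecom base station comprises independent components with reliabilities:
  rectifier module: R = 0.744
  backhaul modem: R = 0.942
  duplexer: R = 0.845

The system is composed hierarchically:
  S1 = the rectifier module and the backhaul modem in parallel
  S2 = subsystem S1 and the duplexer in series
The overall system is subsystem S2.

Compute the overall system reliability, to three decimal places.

0.832

Parallel (rectifier module and backhaul modem): 1 − (1 − 0.74400)(1 − 0.94200) = 0.98515
Series ([0.98515] and duplexer): 0.98515 × 0.84500 = 0.832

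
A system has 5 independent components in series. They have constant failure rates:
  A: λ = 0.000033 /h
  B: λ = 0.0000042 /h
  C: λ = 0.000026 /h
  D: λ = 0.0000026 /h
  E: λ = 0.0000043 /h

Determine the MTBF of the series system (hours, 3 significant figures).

Series of exponential components: λ_sys = Σ λ_i
λ_sys = 0.000033 + 0.0000042 + 0.000026 + 0.0000026 + 0.0000043 = 7.0100e-05 /h
MTBF = 1 / λ_sys = 14300 h

14300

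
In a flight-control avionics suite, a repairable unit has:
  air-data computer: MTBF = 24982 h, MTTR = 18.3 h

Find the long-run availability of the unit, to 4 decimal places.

A(air-data computer) = MTBF/(MTBF+MTTR) = 24982/(24982+18.3) = 0.9993

0.9993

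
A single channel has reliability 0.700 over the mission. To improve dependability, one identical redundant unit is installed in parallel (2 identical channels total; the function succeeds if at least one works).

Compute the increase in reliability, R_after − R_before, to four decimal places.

0.2100

R_before = 0.700
R_after = 1 − (1 − 0.700)^2 = 0.9100
ΔR = 0.9100 − 0.700 = 0.2100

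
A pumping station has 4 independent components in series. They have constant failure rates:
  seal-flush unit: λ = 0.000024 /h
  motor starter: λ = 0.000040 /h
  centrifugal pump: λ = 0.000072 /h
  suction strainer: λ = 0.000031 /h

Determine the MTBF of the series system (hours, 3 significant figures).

5990

Series of exponential components: λ_sys = Σ λ_i
λ_sys = 0.000024 + 0.000040 + 0.000072 + 0.000031 = 1.6700e-04 /h
MTBF = 1 / λ_sys = 5990 h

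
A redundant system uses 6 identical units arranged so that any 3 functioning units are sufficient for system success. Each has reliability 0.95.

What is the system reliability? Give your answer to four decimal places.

R = Σ_{i=3}^{6} C(6,i) p^i (1−p)^{6−i} with p = 0.95
C(6,3)·0.95^3·0.05^3 = 0.002143
C(6,4)·0.95^4·0.05^2 = 0.030544
C(6,5)·0.95^5·0.05^1 = 0.232134
C(6,6)·0.95^6·0.05^0 = 0.735092
Sum = 0.9999

0.9999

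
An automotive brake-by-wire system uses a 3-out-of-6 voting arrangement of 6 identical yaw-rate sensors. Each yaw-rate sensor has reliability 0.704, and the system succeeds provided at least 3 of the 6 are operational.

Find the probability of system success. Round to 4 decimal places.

0.9327

R = Σ_{i=3}^{6} C(6,i) p^i (1−p)^{6−i} with p = 0.704
C(6,3)·0.704^3·0.296^3 = 0.180977
C(6,4)·0.704^4·0.296^2 = 0.322824
C(6,5)·0.704^5·0.296^1 = 0.307119
C(6,6)·0.704^6·0.296^0 = 0.121741
Sum = 0.9327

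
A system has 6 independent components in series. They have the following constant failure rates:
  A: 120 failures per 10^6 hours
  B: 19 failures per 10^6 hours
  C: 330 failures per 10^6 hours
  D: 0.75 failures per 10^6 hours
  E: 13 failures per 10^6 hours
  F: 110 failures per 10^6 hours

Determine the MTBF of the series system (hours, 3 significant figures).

1690

Series of exponential components: λ_sys = Σ λ_i
λ_sys = 0.00012 + 0.000019 + 0.00033 + 0.00000075 + 0.000013 + 0.00011 = 5.9275e-04 /h
MTBF = 1 / λ_sys = 1690 h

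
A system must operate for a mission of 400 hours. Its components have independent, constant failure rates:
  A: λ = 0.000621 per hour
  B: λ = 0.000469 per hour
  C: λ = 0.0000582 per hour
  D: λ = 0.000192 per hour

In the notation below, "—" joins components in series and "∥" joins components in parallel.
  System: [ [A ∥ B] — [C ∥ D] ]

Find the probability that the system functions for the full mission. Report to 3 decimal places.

R(A) = exp(−0.000621 × 400) = 0.78005
R(B) = exp(−0.000469 × 400) = 0.82895
R(C) = exp(−0.0000582 × 400) = 0.97699
R(D) = exp(−0.000192 × 400) = 0.92608
Parallel (A and B): 1 − (1 − 0.78005)(1 − 0.82895) = 0.96238
Parallel (C and D): 1 − (1 − 0.97699)(1 − 0.92608) = 0.99830
Series ([0.96238] and [0.99830]): 0.96238 × 0.99830 = 0.961

0.961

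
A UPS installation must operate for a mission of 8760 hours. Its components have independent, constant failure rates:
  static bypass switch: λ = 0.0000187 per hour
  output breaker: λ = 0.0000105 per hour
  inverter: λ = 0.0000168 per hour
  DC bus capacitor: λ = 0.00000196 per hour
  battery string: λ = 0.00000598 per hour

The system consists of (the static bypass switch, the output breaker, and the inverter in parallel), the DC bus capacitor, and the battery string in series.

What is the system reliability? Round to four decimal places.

0.9311

R(static bypass switch) = exp(−0.0000187 × 8760) = 0.848902
R(output breaker) = exp(−0.0000105 × 8760) = 0.912123
R(inverter) = exp(−0.0000168 × 8760) = 0.863149
R(DC bus capacitor) = exp(−0.00000196 × 8760) = 0.982977
R(battery string) = exp(−0.00000598 × 8760) = 0.948964
Parallel (static bypass switch, output breaker, and inverter): 1 − (1 − 0.848902)(1 − 0.912123)(1 − 0.863149) = 0.998183
Series ([0.998183], DC bus capacitor, and battery string): 0.998183 × 0.982977 × 0.948964 = 0.9311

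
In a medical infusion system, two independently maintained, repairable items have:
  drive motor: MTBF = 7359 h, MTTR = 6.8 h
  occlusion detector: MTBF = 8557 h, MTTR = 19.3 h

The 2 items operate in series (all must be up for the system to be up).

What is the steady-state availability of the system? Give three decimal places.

A(drive motor) = MTBF/(MTBF+MTTR) = 7359/(7359+6.8) = 0.999077
A(occlusion detector) = MTBF/(MTBF+MTTR) = 8557/(8557+19.3) = 0.997750
Series availability: 0.999077 × 0.997750 = 0.997

0.997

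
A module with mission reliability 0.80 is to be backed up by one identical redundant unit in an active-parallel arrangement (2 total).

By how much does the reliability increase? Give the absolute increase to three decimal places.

R_before = 0.80
R_after = 1 − (1 − 0.80)^2 = 0.960
ΔR = 0.960 − 0.80 = 0.160

0.160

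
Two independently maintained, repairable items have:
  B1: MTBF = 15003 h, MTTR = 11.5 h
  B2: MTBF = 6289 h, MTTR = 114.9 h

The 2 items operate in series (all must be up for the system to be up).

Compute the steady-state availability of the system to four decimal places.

A(B1) = MTBF/(MTBF+MTTR) = 15003/(15003+11.5) = 0.999234
A(B2) = MTBF/(MTBF+MTTR) = 6289/(6289+114.9) = 0.982058
Series availability: 0.999234 × 0.982058 = 0.9813

0.9813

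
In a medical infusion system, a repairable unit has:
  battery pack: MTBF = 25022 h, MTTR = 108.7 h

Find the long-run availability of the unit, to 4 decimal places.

A(battery pack) = MTBF/(MTBF+MTTR) = 25022/(25022+108.7) = 0.9957

0.9957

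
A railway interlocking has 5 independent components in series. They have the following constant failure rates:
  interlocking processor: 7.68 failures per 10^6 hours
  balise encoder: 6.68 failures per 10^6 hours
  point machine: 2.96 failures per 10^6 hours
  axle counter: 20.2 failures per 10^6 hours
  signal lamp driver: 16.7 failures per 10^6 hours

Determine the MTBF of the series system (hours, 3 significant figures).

Series of exponential components: λ_sys = Σ λ_i
λ_sys = 0.00000768 + 0.00000668 + 0.00000296 + 0.0000202 + 0.0000167 = 5.4220e-05 /h
MTBF = 1 / λ_sys = 18400 h

18400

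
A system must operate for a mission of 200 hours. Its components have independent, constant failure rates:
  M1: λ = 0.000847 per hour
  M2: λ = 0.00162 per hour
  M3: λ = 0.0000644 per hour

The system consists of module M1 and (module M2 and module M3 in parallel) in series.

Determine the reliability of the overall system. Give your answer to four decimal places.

R(M1) = exp(−0.000847 × 200) = 0.844171
R(M2) = exp(−0.00162 × 200) = 0.723250
R(M3) = exp(−0.0000644 × 200) = 0.987203
Parallel (M2 and M3): 1 − (1 − 0.723250)(1 − 0.987203) = 0.996458
Series (M1 and [0.996458]): 0.844171 × 0.996458 = 0.8412

0.8412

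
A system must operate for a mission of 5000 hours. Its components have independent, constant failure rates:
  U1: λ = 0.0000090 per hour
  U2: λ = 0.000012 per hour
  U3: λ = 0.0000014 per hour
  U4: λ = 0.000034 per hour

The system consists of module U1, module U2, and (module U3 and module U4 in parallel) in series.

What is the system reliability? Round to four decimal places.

0.8993

R(U1) = exp(−0.0000090 × 5000) = 0.955997
R(U2) = exp(−0.000012 × 5000) = 0.941765
R(U3) = exp(−0.0000014 × 5000) = 0.993024
R(U4) = exp(−0.000034 × 5000) = 0.843665
Parallel (U3 and U4): 1 − (1 − 0.993024)(1 − 0.843665) = 0.998909
Series (U1, U2, and [0.998909]): 0.955997 × 0.941765 × 0.998909 = 0.8993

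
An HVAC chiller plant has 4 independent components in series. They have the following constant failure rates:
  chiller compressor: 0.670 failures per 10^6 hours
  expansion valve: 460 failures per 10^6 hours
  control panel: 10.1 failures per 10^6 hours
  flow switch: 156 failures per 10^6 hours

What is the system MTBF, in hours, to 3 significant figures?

Series of exponential components: λ_sys = Σ λ_i
λ_sys = 0.000000670 + 0.000460 + 0.0000101 + 0.000156 = 6.2677e-04 /h
MTBF = 1 / λ_sys = 1600 h

1600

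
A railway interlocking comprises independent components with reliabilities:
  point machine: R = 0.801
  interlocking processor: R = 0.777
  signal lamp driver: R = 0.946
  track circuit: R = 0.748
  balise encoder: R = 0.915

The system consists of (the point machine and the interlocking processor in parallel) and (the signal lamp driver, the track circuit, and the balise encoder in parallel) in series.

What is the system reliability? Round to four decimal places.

0.9545

Parallel (point machine and interlocking processor): 1 − (1 − 0.801000)(1 − 0.777000) = 0.955623
Parallel (signal lamp driver, track circuit, and balise encoder): 1 − (1 − 0.946000)(1 − 0.748000)(1 − 0.915000) = 0.998843
Series ([0.955623] and [0.998843]): 0.955623 × 0.998843 = 0.9545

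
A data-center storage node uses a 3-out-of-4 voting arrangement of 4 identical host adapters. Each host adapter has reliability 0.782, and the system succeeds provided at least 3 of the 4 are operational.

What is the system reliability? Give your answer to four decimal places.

R = Σ_{i=3}^{4} C(4,i) p^i (1−p)^{4−i} with p = 0.782
C(4,3)·0.782^3·0.218^1 = 0.417001
C(4,4)·0.782^4·0.218^0 = 0.373962
Sum = 0.7910

0.7910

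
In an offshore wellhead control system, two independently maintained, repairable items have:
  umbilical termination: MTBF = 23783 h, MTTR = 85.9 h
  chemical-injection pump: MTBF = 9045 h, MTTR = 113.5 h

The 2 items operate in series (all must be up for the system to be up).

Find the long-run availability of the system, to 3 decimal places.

A(umbilical termination) = MTBF/(MTBF+MTTR) = 23783/(23783+85.9) = 0.996401
A(chemical-injection pump) = MTBF/(MTBF+MTTR) = 9045/(9045+113.5) = 0.987607
Series availability: 0.996401 × 0.987607 = 0.984

0.984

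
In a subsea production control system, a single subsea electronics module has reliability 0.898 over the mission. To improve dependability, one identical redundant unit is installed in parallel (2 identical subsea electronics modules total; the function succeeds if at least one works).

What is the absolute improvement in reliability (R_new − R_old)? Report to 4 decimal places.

0.0916

R_before = 0.898
R_after = 1 − (1 − 0.898)^2 = 0.9896
ΔR = 0.9896 − 0.898 = 0.0916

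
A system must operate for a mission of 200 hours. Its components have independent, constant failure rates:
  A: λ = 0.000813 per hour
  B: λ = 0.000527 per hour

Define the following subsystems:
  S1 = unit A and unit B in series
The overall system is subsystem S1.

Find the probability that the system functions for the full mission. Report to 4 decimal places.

R(A) = exp(−0.000813 × 200) = 0.849931
R(B) = exp(−0.000527 × 200) = 0.899964
Series (A and B): 0.849931 × 0.899964 = 0.7649

0.7649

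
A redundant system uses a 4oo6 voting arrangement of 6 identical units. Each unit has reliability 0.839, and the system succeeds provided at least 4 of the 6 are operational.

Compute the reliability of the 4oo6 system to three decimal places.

0.943

R = Σ_{i=4}^{6} C(6,i) p^i (1−p)^{6−i} with p = 0.839
C(6,4)·0.839^4·0.161^2 = 0.19266
C(6,5)·0.839^5·0.161^1 = 0.40159
C(6,6)·0.839^6·0.161^0 = 0.34880
Sum = 0.943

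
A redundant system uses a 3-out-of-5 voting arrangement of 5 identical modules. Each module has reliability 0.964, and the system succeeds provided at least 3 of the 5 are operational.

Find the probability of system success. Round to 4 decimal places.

R = Σ_{i=3}^{5} C(5,i) p^i (1−p)^{5−i} with p = 0.964
C(5,3)·0.964^3·0.036^2 = 0.011610
C(5,4)·0.964^4·0.036^1 = 0.155446
C(5,5)·0.964^5·0.036^0 = 0.832502
Sum = 0.9996

0.9996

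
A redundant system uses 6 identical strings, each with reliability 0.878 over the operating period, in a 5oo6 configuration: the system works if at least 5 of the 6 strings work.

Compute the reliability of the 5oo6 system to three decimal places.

0.840

R = Σ_{i=5}^{6} C(6,i) p^i (1−p)^{6−i} with p = 0.878
C(6,5)·0.878^5·0.122^1 = 0.38193
C(6,6)·0.878^6·0.122^0 = 0.45811
Sum = 0.840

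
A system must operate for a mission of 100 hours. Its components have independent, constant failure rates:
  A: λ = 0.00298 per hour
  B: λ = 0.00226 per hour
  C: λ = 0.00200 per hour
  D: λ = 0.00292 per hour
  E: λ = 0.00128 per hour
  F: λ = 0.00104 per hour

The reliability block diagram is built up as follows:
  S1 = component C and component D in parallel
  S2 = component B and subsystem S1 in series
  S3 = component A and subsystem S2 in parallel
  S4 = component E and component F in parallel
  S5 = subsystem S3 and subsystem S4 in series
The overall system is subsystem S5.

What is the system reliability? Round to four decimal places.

R(A) = exp(−0.00298 × 100) = 0.742301
R(B) = exp(−0.00226 × 100) = 0.797718
R(C) = exp(−0.00200 × 100) = 0.818731
R(D) = exp(−0.00292 × 100) = 0.746769
R(E) = exp(−0.00128 × 100) = 0.879853
R(F) = exp(−0.00104 × 100) = 0.901225
Parallel (C and D): 1 − (1 − 0.818731)(1 − 0.746769) = 0.954097
Series (B and [0.954097]): 0.797718 × 0.954097 = 0.761100
Parallel (A and [0.761100]): 1 − (1 − 0.742301)(1 − 0.761100) = 0.938436
Parallel (E and F): 1 − (1 − 0.879853)(1 − 0.901225) = 0.988132
Series ([0.938436] and [0.988132]): 0.938436 × 0.988132 = 0.9273

0.9273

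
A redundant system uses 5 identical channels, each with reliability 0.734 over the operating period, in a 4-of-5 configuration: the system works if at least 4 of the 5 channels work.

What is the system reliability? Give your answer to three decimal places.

0.599

R = Σ_{i=4}^{5} C(5,i) p^i (1−p)^{5−i} with p = 0.734
C(5,4)·0.734^4·0.266^1 = 0.38604
C(5,5)·0.734^5·0.266^0 = 0.21305
Sum = 0.599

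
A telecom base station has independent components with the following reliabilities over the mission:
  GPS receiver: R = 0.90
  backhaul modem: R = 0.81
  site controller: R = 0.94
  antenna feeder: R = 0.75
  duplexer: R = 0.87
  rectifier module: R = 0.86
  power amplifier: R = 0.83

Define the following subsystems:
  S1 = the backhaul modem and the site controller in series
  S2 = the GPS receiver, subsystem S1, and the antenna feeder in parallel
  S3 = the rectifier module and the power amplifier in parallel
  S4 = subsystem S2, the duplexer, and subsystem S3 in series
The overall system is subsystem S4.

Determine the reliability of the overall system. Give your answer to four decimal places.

Series (backhaul modem and site controller): 0.810000 × 0.940000 = 0.761400
Parallel (GPS receiver, [0.761400], and antenna feeder): 1 − (1 − 0.900000)(1 − 0.761400)(1 − 0.750000) = 0.994035
Parallel (rectifier module and power amplifier): 1 − (1 − 0.860000)(1 − 0.830000) = 0.976200
Series ([0.994035], duplexer, and [0.976200]): 0.994035 × 0.870000 × 0.976200 = 0.8442

0.8442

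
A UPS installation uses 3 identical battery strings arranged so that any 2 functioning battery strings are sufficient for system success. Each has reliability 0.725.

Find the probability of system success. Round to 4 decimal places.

0.8147

R = Σ_{i=2}^{3} C(3,i) p^i (1−p)^{3−i} with p = 0.725
C(3,2)·0.725^2·0.275^1 = 0.433641
C(3,3)·0.725^3·0.275^0 = 0.381078
Sum = 0.8147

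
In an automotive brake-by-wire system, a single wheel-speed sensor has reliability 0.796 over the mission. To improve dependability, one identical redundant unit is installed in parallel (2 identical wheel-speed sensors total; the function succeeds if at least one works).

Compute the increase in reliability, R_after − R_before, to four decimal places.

0.1624

R_before = 0.796
R_after = 1 − (1 − 0.796)^2 = 0.9584
ΔR = 0.9584 − 0.796 = 0.1624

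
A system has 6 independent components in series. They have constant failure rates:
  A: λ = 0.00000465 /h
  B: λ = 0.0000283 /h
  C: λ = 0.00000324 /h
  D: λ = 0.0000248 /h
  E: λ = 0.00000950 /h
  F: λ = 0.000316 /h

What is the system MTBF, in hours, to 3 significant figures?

2590

Series of exponential components: λ_sys = Σ λ_i
λ_sys = 0.00000465 + 0.0000283 + 0.00000324 + 0.0000248 + 0.00000950 + 0.000316 = 3.8649e-04 /h
MTBF = 1 / λ_sys = 2590 h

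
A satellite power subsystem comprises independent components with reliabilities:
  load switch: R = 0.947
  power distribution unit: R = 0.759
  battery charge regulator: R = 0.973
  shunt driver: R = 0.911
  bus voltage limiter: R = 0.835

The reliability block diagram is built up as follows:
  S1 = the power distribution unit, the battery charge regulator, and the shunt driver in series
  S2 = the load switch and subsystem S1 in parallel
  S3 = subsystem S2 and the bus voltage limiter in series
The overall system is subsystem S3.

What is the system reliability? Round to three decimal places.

0.821

Series (power distribution unit, battery charge regulator, and shunt driver): 0.75900 × 0.97300 × 0.91100 = 0.67278
Parallel (load switch and [0.67278]): 1 − (1 − 0.94700)(1 − 0.67278) = 0.98266
Series ([0.98266] and bus voltage limiter): 0.98266 × 0.83500 = 0.821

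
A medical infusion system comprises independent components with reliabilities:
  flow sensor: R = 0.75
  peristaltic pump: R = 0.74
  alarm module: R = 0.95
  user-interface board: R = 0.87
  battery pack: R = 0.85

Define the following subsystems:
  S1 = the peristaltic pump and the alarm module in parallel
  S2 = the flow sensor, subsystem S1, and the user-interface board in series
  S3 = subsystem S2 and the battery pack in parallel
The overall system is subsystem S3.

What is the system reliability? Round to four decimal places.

0.9466

Parallel (peristaltic pump and alarm module): 1 − (1 − 0.740000)(1 − 0.950000) = 0.987000
Series (flow sensor, [0.987000], and user-interface board): 0.750000 × 0.987000 × 0.870000 = 0.644018
Parallel ([0.644018] and battery pack): 1 − (1 − 0.644018)(1 − 0.850000) = 0.9466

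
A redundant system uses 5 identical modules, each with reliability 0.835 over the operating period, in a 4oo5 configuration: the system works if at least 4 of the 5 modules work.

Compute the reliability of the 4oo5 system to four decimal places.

0.8070

R = Σ_{i=4}^{5} C(5,i) p^i (1−p)^{5−i} with p = 0.835
C(5,4)·0.835^4·0.165^1 = 0.401051
C(5,5)·0.835^5·0.165^0 = 0.405912
Sum = 0.8070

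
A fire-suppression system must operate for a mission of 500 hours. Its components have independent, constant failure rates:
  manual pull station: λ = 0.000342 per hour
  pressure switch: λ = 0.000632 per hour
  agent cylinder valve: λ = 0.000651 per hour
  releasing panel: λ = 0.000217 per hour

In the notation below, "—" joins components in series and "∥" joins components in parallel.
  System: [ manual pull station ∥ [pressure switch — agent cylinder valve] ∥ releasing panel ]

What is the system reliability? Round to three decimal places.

R(manual pull station) = exp(−0.000342 × 500) = 0.84282
R(pressure switch) = exp(−0.000632 × 500) = 0.72906
R(agent cylinder valve) = exp(−0.000651 × 500) = 0.72217
R(releasing panel) = exp(−0.000217 × 500) = 0.89718
Series (pressure switch and agent cylinder valve): 0.72906 × 0.72217 = 0.52651
Parallel (manual pull station, [0.52651], and releasing panel): 1 − (1 − 0.84282)(1 − 0.52651)(1 − 0.89718) = 0.992

0.992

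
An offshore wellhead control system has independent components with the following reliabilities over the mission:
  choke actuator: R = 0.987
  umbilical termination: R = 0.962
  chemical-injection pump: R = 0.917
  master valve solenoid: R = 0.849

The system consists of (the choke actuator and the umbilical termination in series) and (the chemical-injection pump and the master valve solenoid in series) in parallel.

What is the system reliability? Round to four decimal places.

0.9888

Series (choke actuator and umbilical termination): 0.987000 × 0.962000 = 0.949494
Series (chemical-injection pump and master valve solenoid): 0.917000 × 0.849000 = 0.778533
Parallel ([0.949494] and [0.778533]): 1 − (1 − 0.949494)(1 − 0.778533) = 0.9888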